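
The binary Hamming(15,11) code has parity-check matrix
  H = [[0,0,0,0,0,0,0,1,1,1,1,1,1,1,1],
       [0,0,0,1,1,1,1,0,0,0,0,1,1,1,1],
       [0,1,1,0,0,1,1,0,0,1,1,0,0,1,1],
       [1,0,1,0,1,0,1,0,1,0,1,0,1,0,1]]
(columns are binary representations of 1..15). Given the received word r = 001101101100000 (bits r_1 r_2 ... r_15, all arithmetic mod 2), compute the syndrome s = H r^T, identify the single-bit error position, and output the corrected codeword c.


s = (0, 1, 0, 1)^T, error position = 5, corrected codeword c = 001111101100000

Compute s = H r^T mod 2 one row at a time:
  s_1 = 0 + 1 + 1 + 0 + 0 + 0 + 0 + 0 = 2 ≡ 0 (mod 2).
  s_2 = 1 + 0 + 1 + 1 + 0 + 0 + 0 + 0 = 3 ≡ 1 (mod 2).
  s_3 = 0 + 1 + 1 + 1 + 1 + 0 + 0 + 0 = 4 ≡ 0 (mod 2).
  s_4 = 0 + 1 + 0 + 1 + 1 + 0 + 0 + 0 = 3 ≡ 1 (mod 2).
s = (0, 1, 0, 1)^T — this equals column 5 of H (binary 0101), so error is at position 5.
Correct: flip bit 5 of r = 001101101100000 to get c = 001111101100000.


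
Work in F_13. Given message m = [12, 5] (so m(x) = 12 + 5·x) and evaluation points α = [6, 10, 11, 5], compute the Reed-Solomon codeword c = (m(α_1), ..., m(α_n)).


c = [3, 10, 2, 11]

Message polynomial: m(x) = 12 + 5·x (mod 13).
For each evaluation point α_i, compute m(α_i) mod 13:
  α_1 = 6: Horner steps 5 → 3, so m(6) = 3.
  α_2 = 10: Horner steps 5 → 10, so m(10) = 10.
  α_3 = 11: Horner steps 5 → 2, so m(11) = 2.
  α_4 = 5: Horner steps 5 → 11, so m(5) = 11.
Codeword c = [3, 10, 2, 11] ∈ F_13^4.


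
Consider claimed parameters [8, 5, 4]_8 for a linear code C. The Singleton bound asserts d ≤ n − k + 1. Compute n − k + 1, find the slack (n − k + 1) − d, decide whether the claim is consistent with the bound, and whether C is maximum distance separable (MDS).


Singleton RHS = n − k + 1 = 4, slack = 0, bound satisfied, MDS.

Singleton bound: d ≤ n − k + 1.
Here n = 8, k = 5, so n − k + 1 = 4.
Given d = 4, check d ≤ 4: YES.
Slack = (n − k + 1) − d = 0.
The code is MDS (slack = 0).
Description: the claimed parameters are [8, 5, 4]_8; such a code would be MDS (meets Singleton bound).


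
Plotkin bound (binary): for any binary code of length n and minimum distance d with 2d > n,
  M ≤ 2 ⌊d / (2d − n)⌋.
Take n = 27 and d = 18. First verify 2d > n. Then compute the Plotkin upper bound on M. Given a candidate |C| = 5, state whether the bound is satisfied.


Plotkin bound M ≤ 4; given |C| = 5 > bound (violated).

Check applicability: 2d = 36, n = 27.
2d − n = 9 > 0, so Plotkin applies.
Compute d/(2d−n) = 18/9 ≈ 2.0000.
⌊d/(2d−n)⌋ = 2.
Plotkin bound: M ≤ 2·2 = 4.
Given |C| = 5, check: VIOLATED.
This |C| is above the Plotkin bound, so no binary code with n = 27, d = 18 and 5 codewords exists.


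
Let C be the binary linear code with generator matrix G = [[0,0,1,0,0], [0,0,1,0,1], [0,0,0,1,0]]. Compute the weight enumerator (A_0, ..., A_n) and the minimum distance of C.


Weight distribution: A_0 = 1, A_1 = 3, A_2 = 3, A_3 = 1. Minimum distance d = 1.

Enumerate all 2^3 = 8 messages m ∈ F_2^3.
For each, compute codeword c = mG in F_2^5, then tally its weight.
  m = 000 → c = 00000, weight = 0.
  m = 100 → c = 00100, weight = 1.
  m = 010 → c = 00101, weight = 2.
  m = 110 → c = 00001, weight = 1.
  m = 001 → c = 00010, weight = 1.
  m = 101 → c = 00110, weight = 2.
  m = 011 → c = 00111, weight = 3.
  m = 111 → c = 00011, weight = 2.
Tally weights:
  weight 0: 1 codewords.
  weight 1: 3 codewords.
  weight 2: 3 codewords.
  weight 3: 1 codewords.
Minimum distance d = smallest w > 0 with A_w > 0 = 1.
Sanity: Σ A_w = 8 = 2^3 = 8 ✓.


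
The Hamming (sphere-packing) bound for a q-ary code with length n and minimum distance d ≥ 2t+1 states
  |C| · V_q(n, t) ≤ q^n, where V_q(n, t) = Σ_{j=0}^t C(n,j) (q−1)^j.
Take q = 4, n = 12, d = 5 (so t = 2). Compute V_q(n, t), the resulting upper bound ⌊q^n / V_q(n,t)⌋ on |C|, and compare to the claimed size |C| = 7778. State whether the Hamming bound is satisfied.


V_q(n, t) = 631, q^n = 16777216, Hamming bound = 26588, |C| = 7778 ≤ bound (satisfied).

Step 1: Compute V_q(n, t) = Σ_{j=0}^2 C(n, j) (q−1)^j.
  j = 0: C(12,0)·(3)^0 = 1·1 = 1.
  j = 1: C(12,1)·(3)^1 = 12·3 = 36.
  j = 2: C(12,2)·(3)^2 = 66·9 = 594.
  V_q(n, t) = 1 + 36 + 594 = 631.
Step 2: q^n = 4^12 = 16777216.
Step 3: Hamming bound ⌊q^n / V_q(n,t)⌋ = ⌊16777216/631⌋ = 26588.
Step 4: Compare |C| = 7778 to 26588: satisfied.
The claimed |C| lies below the Hamming bound.


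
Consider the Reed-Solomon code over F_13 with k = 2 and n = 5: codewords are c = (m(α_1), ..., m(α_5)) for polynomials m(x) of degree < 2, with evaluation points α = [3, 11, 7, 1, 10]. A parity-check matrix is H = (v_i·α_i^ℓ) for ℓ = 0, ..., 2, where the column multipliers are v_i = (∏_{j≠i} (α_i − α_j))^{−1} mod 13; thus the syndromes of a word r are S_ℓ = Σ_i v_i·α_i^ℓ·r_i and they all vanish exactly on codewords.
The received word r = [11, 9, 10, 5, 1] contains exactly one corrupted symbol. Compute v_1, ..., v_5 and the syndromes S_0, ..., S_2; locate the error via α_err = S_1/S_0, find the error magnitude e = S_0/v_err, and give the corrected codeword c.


S = (10, 9, 12), error at position 5, error magnitude e = 8, c = [11, 9, 10, 5, 6].

Step 1: column multipliers v_i = (∏_{j≠i}(α_i − α_j))^{−1} mod 13.
  i = 1 (α = 3): (3−11)(3−7)(3−1)(3−10) = (−8)·(−4)·2·(−7) = −448 ≡ 7, so v_1 = 7^{−1} = 2 (mod 13).
  i = 2 (α = 11): (11−3)(11−7)(11−1)(11−10) = 8·4·10·1 = 320 ≡ 8, so v_2 = 8^{−1} = 5 (mod 13).
  i = 3 (α = 7): (7−3)(7−11)(7−1)(7−10) = 4·(−4)·6·(−3) = 288 ≡ 2, so v_3 = 2^{−1} = 7 (mod 13).
  i = 4 (α = 1): (1−3)(1−11)(1−7)(1−10) = (−2)·(−10)·(−6)·(−9) = 1080 ≡ 1, so v_4 = 1^{−1} = 1 (mod 13).
  i = 5 (α = 10): (10−3)(10−11)(10−7)(10−1) = 7·(−1)·3·9 = −189 ≡ 6, so v_5 = 6^{−1} = 11 (mod 13).
  v = [2, 5, 7, 1, 11].
Step 2: syndromes of r = [11, 9, 10, 5, 1] (all sums mod 13).
  S_0 = Σ v_i r_i = 2·11 + 5·9 + 7·10 + 1·5 + 11·1 = 153 ≡ 10.
  S_1 = Σ v_i α_i r_i = 2·3·11 + 5·11·9 + 7·7·10 + 1·1·5 + 11·10·1 = 1166 ≡ 9.
  α_i^2 mod 13 = [9, 4, 10, 1, 9].
  S_2 = Σ v_i α_i^2 r_i = 2·9·11 + 5·4·9 + 7·10·10 + 1·1·5 + 11·9·1 = 1182 ≡ 12.
  S = (10, 9, 12) ≠ 0, so r is not a codeword (an error is present).
Step 3: locate the error. For a single error e at position i, S_ℓ = v_i·e·α_i^ℓ, so α_err = S_1/S_0.
  S_0^{−1} = 10^{−1} = 4 (mod 13), so α_err = 9·4 = 36 ≡ 10 = α_5. Error position i = 5.
  Consistency check: S_2/S_1 = 12·3 = 36 ≡ 10 = α_err ✓ (single-error assumption holds).
Step 4: error magnitude e = S_0/v_5 = S_0·∏_{j≠5}(α_5 − α_j) = 10·6 = 60 ≡ 8 (mod 13).
Step 5: correct position 5: c_5 = r_5 − e = 1 − 8 ≡ 6 (mod 13). Hence c = [11, 9, 10, 5, 6].
  Check: interpolating c through the α_i gives m(x) = 2 + 3·x (degree < 2) with m(α_i) = c_i for every i, so c is indeed a codeword.


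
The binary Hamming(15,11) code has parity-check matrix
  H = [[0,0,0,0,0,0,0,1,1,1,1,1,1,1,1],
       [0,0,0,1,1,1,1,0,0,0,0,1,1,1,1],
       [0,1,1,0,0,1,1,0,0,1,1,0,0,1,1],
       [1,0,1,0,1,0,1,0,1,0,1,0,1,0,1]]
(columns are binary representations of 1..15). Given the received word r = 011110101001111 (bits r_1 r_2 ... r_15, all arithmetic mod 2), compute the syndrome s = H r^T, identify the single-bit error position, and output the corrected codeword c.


s = (1, 1, 1, 0)^T, error position = 14, corrected codeword c = 011110101001101

Compute s = H r^T mod 2 one row at a time:
  s_1 = 0 + 1 + 0 + 0 + 1 + 1 + 1 + 1 = 5 ≡ 1 (mod 2).
  s_2 = 1 + 1 + 0 + 1 + 1 + 1 + 1 + 1 = 7 ≡ 1 (mod 2).
  s_3 = 1 + 1 + 0 + 1 + 0 + 0 + 1 + 1 = 5 ≡ 1 (mod 2).
  s_4 = 0 + 1 + 1 + 1 + 1 + 0 + 1 + 1 = 6 ≡ 0 (mod 2).
s = (1, 1, 1, 0)^T — this equals column 14 of H (binary 1110), so error is at position 14.
Correct: flip bit 14 of r = 011110101001111 to get c = 011110101001101.


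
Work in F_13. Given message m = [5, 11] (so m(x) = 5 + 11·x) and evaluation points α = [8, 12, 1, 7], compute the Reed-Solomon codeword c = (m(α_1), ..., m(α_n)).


c = [2, 7, 3, 4]

Message polynomial: m(x) = 5 + 11·x (mod 13).
For each evaluation point α_i, compute m(α_i) mod 13:
  α_1 = 8: Horner steps 11 → 2, so m(8) = 2.
  α_2 = 12: Horner steps 11 → 7, so m(12) = 7.
  α_3 = 1: Horner steps 11 → 3, so m(1) = 3.
  α_4 = 7: Horner steps 11 → 4, so m(7) = 4.
Codeword c = [2, 7, 3, 4] ∈ F_13^4.


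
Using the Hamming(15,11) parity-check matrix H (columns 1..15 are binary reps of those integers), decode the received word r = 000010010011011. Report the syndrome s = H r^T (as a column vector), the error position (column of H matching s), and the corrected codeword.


s = (1, 0, 1, 1)^T, error position = 11, corrected codeword c = 000010010001011

Compute s = H r^T mod 2 one row at a time:
  s_1 = 1 + 0 + 0 + 1 + 1 + 0 + 1 + 1 = 5 ≡ 1 (mod 2).
  s_2 = 0 + 1 + 0 + 0 + 1 + 0 + 1 + 1 = 4 ≡ 0 (mod 2).
  s_3 = 0 + 0 + 0 + 0 + 0 + 1 + 1 + 1 = 3 ≡ 1 (mod 2).
  s_4 = 0 + 0 + 1 + 0 + 0 + 1 + 0 + 1 = 3 ≡ 1 (mod 2).
s = (1, 0, 1, 1)^T — this equals column 11 of H (binary 1011), so error is at position 11.
Correct: flip bit 11 of r = 000010010011011 to get c = 000010010001011.


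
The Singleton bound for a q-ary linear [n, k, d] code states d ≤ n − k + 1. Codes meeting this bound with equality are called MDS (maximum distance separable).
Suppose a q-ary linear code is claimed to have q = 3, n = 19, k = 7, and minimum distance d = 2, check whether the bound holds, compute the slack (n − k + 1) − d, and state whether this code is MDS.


Singleton RHS = n − k + 1 = 13, slack = 11, bound satisfied, not MDS.

Singleton bound: d ≤ n − k + 1.
Here n = 19, k = 7, so n − k + 1 = 13.
Given d = 2, check d ≤ 13: YES.
Slack = (n − k + 1) − d = 11.
The code is NOT MDS (slack = 11 > 0).
Description: the claimed parameters are [19, 7, 2]_3; such a code would be non-MDS.


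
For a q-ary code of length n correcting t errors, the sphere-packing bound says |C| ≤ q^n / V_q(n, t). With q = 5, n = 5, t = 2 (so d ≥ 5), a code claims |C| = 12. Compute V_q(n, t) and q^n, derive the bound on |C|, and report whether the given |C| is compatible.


V_q(n, t) = 181, q^n = 3125, Hamming bound = 17, |C| = 12 ≤ bound (satisfied).

Step 1: Compute V_q(n, t) = Σ_{j=0}^2 C(n, j) (q−1)^j.
  j = 0: C(5,0)·(4)^0 = 1·1 = 1.
  j = 1: C(5,1)·(4)^1 = 5·4 = 20.
  j = 2: C(5,2)·(4)^2 = 10·16 = 160.
  V_q(n, t) = 1 + 20 + 160 = 181.
Step 2: q^n = 5^5 = 3125.
Step 3: Hamming bound ⌊q^n / V_q(n,t)⌋ = ⌊3125/181⌋ = 17.
Step 4: Compare |C| = 12 to 17: satisfied.
The claimed |C| lies below the Hamming bound.


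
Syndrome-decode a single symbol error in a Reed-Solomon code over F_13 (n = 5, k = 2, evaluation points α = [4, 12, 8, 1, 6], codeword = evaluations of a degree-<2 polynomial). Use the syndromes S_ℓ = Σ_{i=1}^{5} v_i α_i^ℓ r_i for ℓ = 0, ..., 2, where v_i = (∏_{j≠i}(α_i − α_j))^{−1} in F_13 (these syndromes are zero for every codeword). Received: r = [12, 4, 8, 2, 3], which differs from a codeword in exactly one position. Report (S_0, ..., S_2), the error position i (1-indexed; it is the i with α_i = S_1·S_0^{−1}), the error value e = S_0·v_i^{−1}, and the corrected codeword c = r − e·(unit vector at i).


S = (2, 12, 7), error at position 5, error magnitude e = 6, c = [12, 4, 8, 2, 10].

Step 1: column multipliers v_i = (∏_{j≠i}(α_i − α_j))^{−1} mod 13.
  i = 1 (α = 4): (4−12)(4−8)(4−1)(4−6) = (−8)·(−4)·3·(−2) = −192 ≡ 3, so v_1 = 3^{−1} = 9 (mod 13).
  i = 2 (α = 12): (12−4)(12−8)(12−1)(12−6) = 8·4·11·6 = 2112 ≡ 6, so v_2 = 6^{−1} = 11 (mod 13).
  i = 3 (α = 8): (8−4)(8−12)(8−1)(8−6) = 4·(−4)·7·2 = −224 ≡ 10, so v_3 = 10^{−1} = 4 (mod 13).
  i = 4 (α = 1): (1−4)(1−12)(1−8)(1−6) = (−3)·(−11)·(−7)·(−5) = 1155 ≡ 11, so v_4 = 11^{−1} = 6 (mod 13).
  i = 5 (α = 6): (6−4)(6−12)(6−8)(6−1) = 2·(−6)·(−2)·5 = 120 ≡ 3, so v_5 = 3^{−1} = 9 (mod 13).
  v = [9, 11, 4, 6, 9].
Step 2: syndromes of r = [12, 4, 8, 2, 3] (all sums mod 13).
  S_0 = Σ v_i r_i = 9·12 + 11·4 + 4·8 + 6·2 + 9·3 = 223 ≡ 2.
  S_1 = Σ v_i α_i r_i = 9·4·12 + 11·12·4 + 4·8·8 + 6·1·2 + 9·6·3 = 1390 ≡ 12.
  α_i^2 mod 13 = [3, 1, 12, 1, 10].
  S_2 = Σ v_i α_i^2 r_i = 9·3·12 + 11·1·4 + 4·12·8 + 6·1·2 + 9·10·3 = 1034 ≡ 7.
  S = (2, 12, 7) ≠ 0, so r is not a codeword (an error is present).
Step 3: locate the error. For a single error e at position i, S_ℓ = v_i·e·α_i^ℓ, so α_err = S_1/S_0.
  S_0^{−1} = 2^{−1} = 7 (mod 13), so α_err = 12·7 = 84 ≡ 6 = α_5. Error position i = 5.
  Consistency check: S_2/S_1 = 7·12 = 84 ≡ 6 = α_err ✓ (single-error assumption holds).
Step 4: error magnitude e = S_0/v_5 = S_0·∏_{j≠5}(α_5 − α_j) = 2·3 = 6 ≡ 6 (mod 13).
Step 5: correct position 5: c_5 = r_5 − e = 3 − 6 ≡ 10 (mod 13). Hence c = [12, 4, 8, 2, 10].
  Check: interpolating c through the α_i gives m(x) = 3 + 12·x (degree < 2) with m(α_i) = c_i for every i, so c is indeed a codeword.


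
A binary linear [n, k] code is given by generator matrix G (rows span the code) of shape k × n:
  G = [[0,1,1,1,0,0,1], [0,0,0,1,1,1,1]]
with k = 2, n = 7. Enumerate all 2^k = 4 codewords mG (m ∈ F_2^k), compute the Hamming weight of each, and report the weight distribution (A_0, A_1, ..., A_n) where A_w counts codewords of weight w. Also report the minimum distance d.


Weight distribution: A_0 = 1, A_4 = 3. Minimum distance d = 4.

Enumerate all 2^2 = 4 messages m ∈ F_2^2.
For each, compute codeword c = mG in F_2^7, then tally its weight.
  m = 00 → c = 0000000, weight = 0.
  m = 10 → c = 0111001, weight = 4.
  m = 01 → c = 0001111, weight = 4.
  m = 11 → c = 0110110, weight = 4.
Tally weights:
  weight 0: 1 codewords.
  weight 4: 3 codewords.
Minimum distance d = smallest w > 0 with A_w > 0 = 4.
Sanity: Σ A_w = 4 = 2^2 = 4 ✓.


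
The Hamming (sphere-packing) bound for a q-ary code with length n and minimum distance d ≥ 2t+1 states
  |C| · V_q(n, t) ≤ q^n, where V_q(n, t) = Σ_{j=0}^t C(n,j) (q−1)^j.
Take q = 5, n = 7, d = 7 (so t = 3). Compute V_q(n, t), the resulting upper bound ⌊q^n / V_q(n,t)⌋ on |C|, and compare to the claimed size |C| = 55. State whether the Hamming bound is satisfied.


V_q(n, t) = 2605, q^n = 78125, Hamming bound = 29, |C| = 55 > bound (violated).

Step 1: Compute V_q(n, t) = Σ_{j=0}^3 C(n, j) (q−1)^j.
  j = 0: C(7,0)·(4)^0 = 1·1 = 1.
  j = 1: C(7,1)·(4)^1 = 7·4 = 28.
  j = 2: C(7,2)·(4)^2 = 21·16 = 336.
  j = 3: C(7,3)·(4)^3 = 35·64 = 2240.
  V_q(n, t) = 1 + 28 + 336 + 2240 = 2605.
Step 2: q^n = 5^7 = 78125.
Step 3: Hamming bound ⌊q^n / V_q(n,t)⌋ = ⌊78125/2605⌋ = 29.
Step 4: Compare |C| = 55 to 29: violated.
The claimed |C| lies above the Hamming bound, so no 5-ary code of length 7 with d ≥ 7 can have 55 codewords.


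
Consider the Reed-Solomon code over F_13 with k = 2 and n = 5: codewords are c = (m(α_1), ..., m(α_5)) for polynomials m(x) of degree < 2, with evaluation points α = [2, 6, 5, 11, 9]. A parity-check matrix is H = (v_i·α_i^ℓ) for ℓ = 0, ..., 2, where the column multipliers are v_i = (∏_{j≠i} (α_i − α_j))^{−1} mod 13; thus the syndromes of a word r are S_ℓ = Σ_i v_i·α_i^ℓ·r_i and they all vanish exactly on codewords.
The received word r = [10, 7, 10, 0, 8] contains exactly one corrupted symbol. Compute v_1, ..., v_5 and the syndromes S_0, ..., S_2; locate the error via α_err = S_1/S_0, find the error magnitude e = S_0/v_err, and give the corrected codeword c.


S = (2, 10, 11), error at position 3, error magnitude e = 12, c = [10, 7, 11, 0, 8].

Step 1: column multipliers v_i = (∏_{j≠i}(α_i − α_j))^{−1} mod 13.
  i = 1 (α = 2): (2−6)(2−5)(2−11)(2−9) = (−4)·(−3)·(−9)·(−7) = 756 ≡ 2, so v_1 = 2^{−1} = 7 (mod 13).
  i = 2 (α = 6): (6−2)(6−5)(6−11)(6−9) = 4·1·(−5)·(−3) = 60 ≡ 8, so v_2 = 8^{−1} = 5 (mod 13).
  i = 3 (α = 5): (5−2)(5−6)(5−11)(5−9) = 3·(−1)·(−6)·(−4) = −72 ≡ 6, so v_3 = 6^{−1} = 11 (mod 13).
  i = 4 (α = 11): (11−2)(11−6)(11−5)(11−9) = 9·5·6·2 = 540 ≡ 7, so v_4 = 7^{−1} = 2 (mod 13).
  i = 5 (α = 9): (9−2)(9−6)(9−5)(9−11) = 7·3·4·(−2) = −168 ≡ 1, so v_5 = 1^{−1} = 1 (mod 13).
  v = [7, 5, 11, 2, 1].
Step 2: syndromes of r = [10, 7, 10, 0, 8] (all sums mod 13).
  S_0 = Σ v_i r_i = 7·10 + 5·7 + 11·10 + 2·0 + 1·8 = 223 ≡ 2.
  S_1 = Σ v_i α_i r_i = 7·2·10 + 5·6·7 + 11·5·10 + 2·11·0 + 1·9·8 = 972 ≡ 10.
  α_i^2 mod 13 = [4, 10, 12, 4, 3].
  S_2 = Σ v_i α_i^2 r_i = 7·4·10 + 5·10·7 + 11·12·10 + 2·4·0 + 1·3·8 = 1974 ≡ 11.
  S = (2, 10, 11) ≠ 0, so r is not a codeword (an error is present).
Step 3: locate the error. For a single error e at position i, S_ℓ = v_i·e·α_i^ℓ, so α_err = S_1/S_0.
  S_0^{−1} = 2^{−1} = 7 (mod 13), so α_err = 10·7 = 70 ≡ 5 = α_3. Error position i = 3.
  Consistency check: S_2/S_1 = 11·4 = 44 ≡ 5 = α_err ✓ (single-error assumption holds).
Step 4: error magnitude e = S_0/v_3 = S_0·∏_{j≠3}(α_3 − α_j) = 2·6 = 12 ≡ 12 (mod 13).
Step 5: correct position 3: c_3 = r_3 − e = 10 − 12 ≡ 11 (mod 13). Hence c = [10, 7, 11, 0, 8].
  Check: interpolating c through the α_i gives m(x) = 5 + 9·x (degree < 2) with m(α_i) = c_i for every i, so c is indeed a codeword.


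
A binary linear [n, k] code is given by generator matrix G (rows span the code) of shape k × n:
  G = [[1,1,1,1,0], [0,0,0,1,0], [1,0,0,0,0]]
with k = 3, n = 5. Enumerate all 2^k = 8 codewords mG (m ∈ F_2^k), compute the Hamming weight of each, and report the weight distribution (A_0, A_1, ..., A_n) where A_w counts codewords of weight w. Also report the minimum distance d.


Weight distribution: A_0 = 1, A_1 = 2, A_2 = 2, A_3 = 2, A_4 = 1. Minimum distance d = 1.

Enumerate all 2^3 = 8 messages m ∈ F_2^3.
For each, compute codeword c = mG in F_2^5, then tally its weight.
  m = 000 → c = 00000, weight = 0.
  m = 100 → c = 11110, weight = 4.
  m = 010 → c = 00010, weight = 1.
  m = 110 → c = 11100, weight = 3.
  m = 001 → c = 10000, weight = 1.
  m = 101 → c = 01110, weight = 3.
  m = 011 → c = 10010, weight = 2.
  m = 111 → c = 01100, weight = 2.
Tally weights:
  weight 0: 1 codewords.
  weight 1: 2 codewords.
  weight 2: 2 codewords.
  weight 3: 2 codewords.
  weight 4: 1 codewords.
Minimum distance d = smallest w > 0 with A_w > 0 = 1.
Sanity: Σ A_w = 8 = 2^3 = 8 ✓.


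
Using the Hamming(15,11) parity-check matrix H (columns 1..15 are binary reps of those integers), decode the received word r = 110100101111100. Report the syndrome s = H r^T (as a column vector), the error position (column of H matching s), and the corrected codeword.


s = (1, 0, 0, 1)^T, error position = 9, corrected codeword c = 110100100111100

Compute s = H r^T mod 2 one row at a time:
  s_1 = 0 + 1 + 1 + 1 + 1 + 1 + 0 + 0 = 5 ≡ 1 (mod 2).
  s_2 = 1 + 0 + 0 + 1 + 1 + 1 + 0 + 0 = 4 ≡ 0 (mod 2).
  s_3 = 1 + 0 + 0 + 1 + 1 + 1 + 0 + 0 = 4 ≡ 0 (mod 2).
  s_4 = 1 + 0 + 0 + 1 + 1 + 1 + 1 + 0 = 5 ≡ 1 (mod 2).
s = (1, 0, 0, 1)^T — this equals column 9 of H (binary 1001), so error is at position 9.
Correct: flip bit 9 of r = 110100101111100 to get c = 110100100111100.


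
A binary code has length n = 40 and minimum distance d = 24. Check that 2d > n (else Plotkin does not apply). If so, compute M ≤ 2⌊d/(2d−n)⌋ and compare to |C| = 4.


Plotkin bound M ≤ 6; given |C| = 4 ≤ bound (satisfied).

Check applicability: 2d = 48, n = 40.
2d − n = 8 > 0, so Plotkin applies.
Compute d/(2d−n) = 24/8 ≈ 3.0000.
⌊d/(2d−n)⌋ = 3.
Plotkin bound: M ≤ 2·3 = 6.
Given |C| = 4, check: satisfied.
This |C| is below the Plotkin bound.


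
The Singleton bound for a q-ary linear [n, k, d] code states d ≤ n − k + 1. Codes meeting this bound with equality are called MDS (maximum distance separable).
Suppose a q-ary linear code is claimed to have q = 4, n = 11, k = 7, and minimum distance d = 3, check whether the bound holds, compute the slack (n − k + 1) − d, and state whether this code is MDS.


Singleton RHS = n − k + 1 = 5, slack = 2, bound satisfied, not MDS.

Singleton bound: d ≤ n − k + 1.
Here n = 11, k = 7, so n − k + 1 = 5.
Given d = 3, check d ≤ 5: YES.
Slack = (n − k + 1) − d = 2.
The code is NOT MDS (slack = 2 > 0).
Description: the claimed parameters are [11, 7, 3]_4; such a code would be non-MDS.


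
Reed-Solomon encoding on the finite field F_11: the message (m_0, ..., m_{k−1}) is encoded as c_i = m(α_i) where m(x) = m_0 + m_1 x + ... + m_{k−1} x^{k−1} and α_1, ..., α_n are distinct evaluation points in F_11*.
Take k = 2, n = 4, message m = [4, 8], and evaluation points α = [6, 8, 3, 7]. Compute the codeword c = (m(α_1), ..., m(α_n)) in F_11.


c = [8, 2, 6, 5]

Message polynomial: m(x) = 4 + 8·x (mod 11).
For each evaluation point α_i, compute m(α_i) mod 11:
  α_1 = 6: Horner steps 8 → 8, so m(6) = 8.
  α_2 = 8: Horner steps 8 → 2, so m(8) = 2.
  α_3 = 3: Horner steps 8 → 6, so m(3) = 6.
  α_4 = 7: Horner steps 8 → 5, so m(7) = 5.
Codeword c = [8, 2, 6, 5] ∈ F_11^4.


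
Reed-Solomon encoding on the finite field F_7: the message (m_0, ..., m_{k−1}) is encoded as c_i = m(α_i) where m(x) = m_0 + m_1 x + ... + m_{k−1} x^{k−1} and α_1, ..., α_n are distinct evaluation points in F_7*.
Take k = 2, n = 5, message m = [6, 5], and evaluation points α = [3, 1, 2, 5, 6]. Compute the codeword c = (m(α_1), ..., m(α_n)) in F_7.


c = [0, 4, 2, 3, 1]

Message polynomial: m(x) = 6 + 5·x (mod 7).
For each evaluation point α_i, compute m(α_i) mod 7:
  α_1 = 3: Horner steps 5 → 0, so m(3) = 0.
  α_2 = 1: Horner steps 5 → 4, so m(1) = 4.
  α_3 = 2: Horner steps 5 → 2, so m(2) = 2.
  α_4 = 5: Horner steps 5 → 3, so m(5) = 3.
  α_5 = 6: Horner steps 5 → 1, so m(6) = 1.
Codeword c = [0, 4, 2, 3, 1] ∈ F_7^5.


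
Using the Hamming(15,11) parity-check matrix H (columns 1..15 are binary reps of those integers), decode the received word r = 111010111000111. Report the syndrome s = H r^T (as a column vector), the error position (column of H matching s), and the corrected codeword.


s = (1, 1, 1, 1)^T, error position = 15, corrected codeword c = 111010111000110

Compute s = H r^T mod 2 one row at a time:
  s_1 = 1 + 1 + 0 + 0 + 0 + 1 + 1 + 1 = 5 ≡ 1 (mod 2).
  s_2 = 0 + 1 + 0 + 1 + 0 + 1 + 1 + 1 = 5 ≡ 1 (mod 2).
  s_3 = 1 + 1 + 0 + 1 + 0 + 0 + 1 + 1 = 5 ≡ 1 (mod 2).
  s_4 = 1 + 1 + 1 + 1 + 1 + 0 + 1 + 1 = 7 ≡ 1 (mod 2).
s = (1, 1, 1, 1)^T — this equals column 15 of H (binary 1111), so error is at position 15.
Correct: flip bit 15 of r = 111010111000111 to get c = 111010111000110.


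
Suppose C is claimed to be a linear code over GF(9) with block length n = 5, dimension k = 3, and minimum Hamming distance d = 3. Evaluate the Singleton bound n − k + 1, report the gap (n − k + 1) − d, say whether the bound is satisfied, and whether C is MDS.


Singleton RHS = n − k + 1 = 3, slack = 0, bound satisfied, MDS.

Singleton bound: d ≤ n − k + 1.
Here n = 5, k = 3, so n − k + 1 = 3.
Given d = 3, check d ≤ 3: YES.
Slack = (n − k + 1) − d = 0.
The code is MDS (slack = 0).
Description: the claimed parameters are [5, 3, 3]_9; such a code would be MDS (meets Singleton bound).


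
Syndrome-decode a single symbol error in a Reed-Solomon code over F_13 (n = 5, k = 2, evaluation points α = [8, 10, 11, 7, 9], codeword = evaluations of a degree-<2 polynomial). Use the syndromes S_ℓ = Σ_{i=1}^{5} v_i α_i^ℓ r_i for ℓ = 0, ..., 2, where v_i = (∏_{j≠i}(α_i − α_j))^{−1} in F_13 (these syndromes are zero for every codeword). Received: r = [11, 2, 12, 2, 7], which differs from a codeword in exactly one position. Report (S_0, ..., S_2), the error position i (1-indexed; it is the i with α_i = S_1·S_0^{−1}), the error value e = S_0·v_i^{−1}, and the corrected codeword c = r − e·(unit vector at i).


S = (11, 6, 8), error at position 2, error magnitude e = 12, c = [11, 3, 12, 2, 7].

Step 1: column multipliers v_i = (∏_{j≠i}(α_i − α_j))^{−1} mod 13.
  i = 1 (α = 8): (8−10)(8−11)(8−7)(8−9) = (−2)·(−3)·1·(−1) = −6 ≡ 7, so v_1 = 7^{−1} = 2 (mod 13).
  i = 2 (α = 10): (10−8)(10−11)(10−7)(10−9) = 2·(−1)·3·1 = −6 ≡ 7, so v_2 = 7^{−1} = 2 (mod 13).
  i = 3 (α = 11): (11−8)(11−10)(11−7)(11−9) = 3·1·4·2 = 24 ≡ 11, so v_3 = 11^{−1} = 6 (mod 13).
  i = 4 (α = 7): (7−8)(7−10)(7−11)(7−9) = (−1)·(−3)·(−4)·(−2) = 24 ≡ 11, so v_4 = 11^{−1} = 6 (mod 13).
  i = 5 (α = 9): (9−8)(9−10)(9−11)(9−7) = 1·(−1)·(−2)·2 = 4 ≡ 4, so v_5 = 4^{−1} = 10 (mod 13).
  v = [2, 2, 6, 6, 10].
Step 2: syndromes of r = [11, 2, 12, 2, 7] (all sums mod 13).
  S_0 = Σ v_i r_i = 2·11 + 2·2 + 6·12 + 6·2 + 10·7 = 180 ≡ 11.
  S_1 = Σ v_i α_i r_i = 2·8·11 + 2·10·2 + 6·11·12 + 6·7·2 + 10·9·7 = 1722 ≡ 6.
  α_i^2 mod 13 = [12, 9, 4, 10, 3].
  S_2 = Σ v_i α_i^2 r_i = 2·12·11 + 2·9·2 + 6·4·12 + 6·10·2 + 10·3·7 = 918 ≡ 8.
  S = (11, 6, 8) ≠ 0, so r is not a codeword (an error is present).
Step 3: locate the error. For a single error e at position i, S_ℓ = v_i·e·α_i^ℓ, so α_err = S_1/S_0.
  S_0^{−1} = 11^{−1} = 6 (mod 13), so α_err = 6·6 = 36 ≡ 10 = α_2. Error position i = 2.
  Consistency check: S_2/S_1 = 8·11 = 88 ≡ 10 = α_err ✓ (single-error assumption holds).
Step 4: error magnitude e = S_0/v_2 = S_0·∏_{j≠2}(α_2 − α_j) = 11·7 = 77 ≡ 12 (mod 13).
Step 5: correct position 2: c_2 = r_2 − e = 2 − 12 ≡ 3 (mod 13). Hence c = [11, 3, 12, 2, 7].
  Check: interpolating c through the α_i gives m(x) = 4 + 9·x (degree < 2) with m(α_i) = c_i for every i, so c is indeed a codeword.


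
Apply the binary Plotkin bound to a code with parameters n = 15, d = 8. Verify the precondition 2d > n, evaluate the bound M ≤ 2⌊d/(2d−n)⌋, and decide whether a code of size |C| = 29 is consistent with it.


Plotkin bound M ≤ 16; given |C| = 29 > bound (violated).

Check applicability: 2d = 16, n = 15.
2d − n = 1 > 0, so Plotkin applies.
Compute d/(2d−n) = 8/1 ≈ 8.0000.
⌊d/(2d−n)⌋ = 8.
Plotkin bound: M ≤ 2·8 = 16.
Given |C| = 29, check: VIOLATED.
This |C| is above the Plotkin bound, so no binary code with n = 15, d = 8 and 29 codewords exists.


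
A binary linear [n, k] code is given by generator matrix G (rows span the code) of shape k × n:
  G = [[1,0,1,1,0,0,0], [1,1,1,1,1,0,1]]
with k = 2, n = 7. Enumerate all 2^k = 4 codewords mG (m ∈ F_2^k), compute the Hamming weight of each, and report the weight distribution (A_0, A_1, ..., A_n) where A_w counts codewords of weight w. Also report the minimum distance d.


Weight distribution: A_0 = 1, A_3 = 2, A_6 = 1. Minimum distance d = 3.

Enumerate all 2^2 = 4 messages m ∈ F_2^2.
For each, compute codeword c = mG in F_2^7, then tally its weight.
  m = 00 → c = 0000000, weight = 0.
  m = 10 → c = 1011000, weight = 3.
  m = 01 → c = 1111101, weight = 6.
  m = 11 → c = 0100101, weight = 3.
Tally weights:
  weight 0: 1 codewords.
  weight 3: 2 codewords.
  weight 6: 1 codewords.
Minimum distance d = smallest w > 0 with A_w > 0 = 3.
Sanity: Σ A_w = 4 = 2^2 = 4 ✓.


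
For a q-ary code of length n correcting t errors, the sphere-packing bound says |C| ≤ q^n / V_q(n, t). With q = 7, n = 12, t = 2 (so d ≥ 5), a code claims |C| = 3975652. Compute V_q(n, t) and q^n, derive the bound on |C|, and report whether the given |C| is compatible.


V_q(n, t) = 2449, q^n = 13841287201, Hamming bound = 5651811, |C| = 3975652 ≤ bound (satisfied).

Step 1: Compute V_q(n, t) = Σ_{j=0}^2 C(n, j) (q−1)^j.
  j = 0: C(12,0)·(6)^0 = 1·1 = 1.
  j = 1: C(12,1)·(6)^1 = 12·6 = 72.
  j = 2: C(12,2)·(6)^2 = 66·36 = 2376.
  V_q(n, t) = 1 + 72 + 2376 = 2449.
Step 2: q^n = 7^12 = 13841287201.
Step 3: Hamming bound ⌊q^n / V_q(n,t)⌋ = ⌊13841287201/2449⌋ = 5651811.
Step 4: Compare |C| = 3975652 to 5651811: satisfied.
The claimed |C| lies below the Hamming bound.


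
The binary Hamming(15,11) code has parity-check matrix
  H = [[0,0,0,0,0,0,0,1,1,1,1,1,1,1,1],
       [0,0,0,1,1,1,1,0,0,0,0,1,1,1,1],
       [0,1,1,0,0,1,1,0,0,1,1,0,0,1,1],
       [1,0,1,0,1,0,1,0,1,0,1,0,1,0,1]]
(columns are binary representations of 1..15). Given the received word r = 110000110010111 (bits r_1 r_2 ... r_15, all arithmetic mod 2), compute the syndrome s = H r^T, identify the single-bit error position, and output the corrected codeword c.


s = (1, 0, 1, 1)^T, error position = 11, corrected codeword c = 110000110000111

Compute s = H r^T mod 2 one row at a time:
  s_1 = 1 + 0 + 0 + 1 + 0 + 1 + 1 + 1 = 5 ≡ 1 (mod 2).
  s_2 = 0 + 0 + 0 + 1 + 0 + 1 + 1 + 1 = 4 ≡ 0 (mod 2).
  s_3 = 1 + 0 + 0 + 1 + 0 + 1 + 1 + 1 = 5 ≡ 1 (mod 2).
  s_4 = 1 + 0 + 0 + 1 + 0 + 1 + 1 + 1 = 5 ≡ 1 (mod 2).
s = (1, 0, 1, 1)^T — this equals column 11 of H (binary 1011), so error is at position 11.
Correct: flip bit 11 of r = 110000110010111 to get c = 110000110000111.


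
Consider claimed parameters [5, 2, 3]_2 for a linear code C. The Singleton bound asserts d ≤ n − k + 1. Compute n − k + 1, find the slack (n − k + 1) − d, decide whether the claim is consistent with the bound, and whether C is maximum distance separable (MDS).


Singleton RHS = n − k + 1 = 4, slack = 1, bound satisfied, not MDS.

Singleton bound: d ≤ n − k + 1.
Here n = 5, k = 2, so n − k + 1 = 4.
Given d = 3, check d ≤ 4: YES.
Slack = (n − k + 1) − d = 1.
The code is NOT MDS (slack = 1 > 0).
Description: the claimed parameters are [5, 2, 3]_2; such a code would be non-MDS.


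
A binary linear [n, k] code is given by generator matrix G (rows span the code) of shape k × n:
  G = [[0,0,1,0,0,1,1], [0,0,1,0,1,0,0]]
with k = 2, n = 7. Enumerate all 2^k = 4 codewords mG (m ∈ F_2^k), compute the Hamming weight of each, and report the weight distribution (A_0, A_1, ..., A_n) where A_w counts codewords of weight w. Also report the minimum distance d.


Weight distribution: A_0 = 1, A_2 = 1, A_3 = 2. Minimum distance d = 2.

Enumerate all 2^2 = 4 messages m ∈ F_2^2.
For each, compute codeword c = mG in F_2^7, then tally its weight.
  m = 00 → c = 0000000, weight = 0.
  m = 10 → c = 0010011, weight = 3.
  m = 01 → c = 0010100, weight = 2.
  m = 11 → c = 0000111, weight = 3.
Tally weights:
  weight 0: 1 codewords.
  weight 2: 1 codewords.
  weight 3: 2 codewords.
Minimum distance d = smallest w > 0 with A_w > 0 = 2.
Sanity: Σ A_w = 4 = 2^2 = 4 ✓.


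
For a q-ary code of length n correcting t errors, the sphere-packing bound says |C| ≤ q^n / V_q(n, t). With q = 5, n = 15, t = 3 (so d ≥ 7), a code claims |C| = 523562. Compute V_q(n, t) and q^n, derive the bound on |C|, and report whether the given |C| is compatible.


V_q(n, t) = 30861, q^n = 30517578125, Hamming bound = 988871, |C| = 523562 ≤ bound (satisfied).

Step 1: Compute V_q(n, t) = Σ_{j=0}^3 C(n, j) (q−1)^j.
  j = 0: C(15,0)·(4)^0 = 1·1 = 1.
  j = 1: C(15,1)·(4)^1 = 15·4 = 60.
  j = 2: C(15,2)·(4)^2 = 105·16 = 1680.
  j = 3: C(15,3)·(4)^3 = 455·64 = 29120.
  V_q(n, t) = 1 + 60 + 1680 + 29120 = 30861.
Step 2: q^n = 5^15 = 30517578125.
Step 3: Hamming bound ⌊q^n / V_q(n,t)⌋ = ⌊30517578125/30861⌋ = 988871.
Step 4: Compare |C| = 523562 to 988871: satisfied.
The claimed |C| lies below the Hamming bound.


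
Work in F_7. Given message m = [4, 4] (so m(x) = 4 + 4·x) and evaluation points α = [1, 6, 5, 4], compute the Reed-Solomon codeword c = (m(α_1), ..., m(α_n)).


c = [1, 0, 3, 6]

Message polynomial: m(x) = 4 + 4·x (mod 7).
For each evaluation point α_i, compute m(α_i) mod 7:
  α_1 = 1: Horner steps 4 → 1, so m(1) = 1.
  α_2 = 6: Horner steps 4 → 0, so m(6) = 0.
  α_3 = 5: Horner steps 4 → 3, so m(5) = 3.
  α_4 = 4: Horner steps 4 → 6, so m(4) = 6.
Codeword c = [1, 0, 3, 6] ∈ F_7^4.


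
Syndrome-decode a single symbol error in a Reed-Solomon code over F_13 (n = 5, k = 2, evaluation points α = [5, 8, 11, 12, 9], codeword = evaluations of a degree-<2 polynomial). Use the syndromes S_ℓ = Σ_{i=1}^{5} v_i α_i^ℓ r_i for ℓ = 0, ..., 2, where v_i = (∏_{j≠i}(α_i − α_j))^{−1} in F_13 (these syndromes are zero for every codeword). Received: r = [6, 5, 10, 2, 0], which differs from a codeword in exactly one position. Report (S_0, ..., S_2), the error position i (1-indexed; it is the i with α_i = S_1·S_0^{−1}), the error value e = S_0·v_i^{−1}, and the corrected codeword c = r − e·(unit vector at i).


S = (12, 5, 1), error at position 2, error magnitude e = 10, c = [6, 8, 10, 2, 0].

Step 1: column multipliers v_i = (∏_{j≠i}(α_i − α_j))^{−1} mod 13.
  i = 1 (α = 5): (5−8)(5−11)(5−12)(5−9) = (−3)·(−6)·(−7)·(−4) = 504 ≡ 10, so v_1 = 10^{−1} = 4 (mod 13).
  i = 2 (α = 8): (8−5)(8−11)(8−12)(8−9) = 3·(−3)·(−4)·(−1) = −36 ≡ 3, so v_2 = 3^{−1} = 9 (mod 13).
  i = 3 (α = 11): (11−5)(11−8)(11−12)(11−9) = 6·3·(−1)·2 = −36 ≡ 3, so v_3 = 3^{−1} = 9 (mod 13).
  i = 4 (α = 12): (12−5)(12−8)(12−11)(12−9) = 7·4·1·3 = 84 ≡ 6, so v_4 = 6^{−1} = 11 (mod 13).
  i = 5 (α = 9): (9−5)(9−8)(9−11)(9−12) = 4·1·(−2)·(−3) = 24 ≡ 11, so v_5 = 11^{−1} = 6 (mod 13).
  v = [4, 9, 9, 11, 6].
Step 2: syndromes of r = [6, 5, 10, 2, 0] (all sums mod 13).
  S_0 = Σ v_i r_i = 4·6 + 9·5 + 9·10 + 11·2 + 6·0 = 181 ≡ 12.
  S_1 = Σ v_i α_i r_i = 4·5·6 + 9·8·5 + 9·11·10 + 11·12·2 + 6·9·0 = 1734 ≡ 5.
  α_i^2 mod 13 = [12, 12, 4, 1, 3].
  S_2 = Σ v_i α_i^2 r_i = 4·12·6 + 9·12·5 + 9·4·10 + 11·1·2 + 6·3·0 = 1210 ≡ 1.
  S = (12, 5, 1) ≠ 0, so r is not a codeword (an error is present).
Step 3: locate the error. For a single error e at position i, S_ℓ = v_i·e·α_i^ℓ, so α_err = S_1/S_0.
  S_0^{−1} = 12^{−1} = 12 (mod 13), so α_err = 5·12 = 60 ≡ 8 = α_2. Error position i = 2.
  Consistency check: S_2/S_1 = 1·8 = 8 ≡ 8 = α_err ✓ (single-error assumption holds).
Step 4: error magnitude e = S_0/v_2 = S_0·∏_{j≠2}(α_2 − α_j) = 12·3 = 36 ≡ 10 (mod 13).
Step 5: correct position 2: c_2 = r_2 − e = 5 − 10 ≡ 8 (mod 13). Hence c = [6, 8, 10, 2, 0].
  Check: interpolating c through the α_i gives m(x) = 7 + 5·x (degree < 2) with m(α_i) = c_i for every i, so c is indeed a codeword.


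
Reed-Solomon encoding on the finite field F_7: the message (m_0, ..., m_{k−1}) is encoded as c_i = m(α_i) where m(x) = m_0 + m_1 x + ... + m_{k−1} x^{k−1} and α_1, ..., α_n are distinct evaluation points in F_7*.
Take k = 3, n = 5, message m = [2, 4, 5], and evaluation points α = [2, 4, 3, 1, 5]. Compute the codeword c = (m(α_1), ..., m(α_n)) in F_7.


c = [2, 0, 3, 4, 0]

Message polynomial: m(x) = 2 + 4·x + 5·x^2 (mod 7).
For each evaluation point α_i, compute m(α_i) mod 7:
  α_1 = 2: Horner steps 5 → 0 → 2, so m(2) = 2.
  α_2 = 4: Horner steps 5 → 3 → 0, so m(4) = 0.
  α_3 = 3: Horner steps 5 → 5 → 3, so m(3) = 3.
  α_4 = 1: Horner steps 5 → 2 → 4, so m(1) = 4.
  α_5 = 5: Horner steps 5 → 1 → 0, so m(5) = 0.
Codeword c = [2, 0, 3, 4, 0] ∈ F_7^5.


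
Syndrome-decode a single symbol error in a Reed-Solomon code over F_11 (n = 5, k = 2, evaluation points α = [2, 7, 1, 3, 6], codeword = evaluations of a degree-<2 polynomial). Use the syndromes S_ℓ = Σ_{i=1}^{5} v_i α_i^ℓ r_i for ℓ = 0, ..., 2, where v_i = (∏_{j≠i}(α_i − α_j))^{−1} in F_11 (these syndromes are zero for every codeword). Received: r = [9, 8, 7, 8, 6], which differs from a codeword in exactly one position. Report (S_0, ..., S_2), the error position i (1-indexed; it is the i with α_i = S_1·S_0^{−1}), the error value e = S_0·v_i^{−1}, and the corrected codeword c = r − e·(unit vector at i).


S = (4, 1, 3), error at position 4, error magnitude e = 8, c = [9, 8, 7, 0, 6].

Step 1: column multipliers v_i = (∏_{j≠i}(α_i − α_j))^{−1} mod 11.
  i = 1 (α = 2): (2−7)(2−1)(2−3)(2−6) = (−5)·1·(−1)·(−4) = −20 ≡ 2, so v_1 = 2^{−1} = 6 (mod 11).
  i = 2 (α = 7): (7−2)(7−1)(7−3)(7−6) = 5·6·4·1 = 120 ≡ 10, so v_2 = 10^{−1} = 10 (mod 11).
  i = 3 (α = 1): (1−2)(1−7)(1−3)(1−6) = (−1)·(−6)·(−2)·(−5) = 60 ≡ 5, so v_3 = 5^{−1} = 9 (mod 11).
  i = 4 (α = 3): (3−2)(3−7)(3−1)(3−6) = 1·(−4)·2·(−3) = 24 ≡ 2, so v_4 = 2^{−1} = 6 (mod 11).
  i = 5 (α = 6): (6−2)(6−7)(6−1)(6−3) = 4·(−1)·5·3 = −60 ≡ 6, so v_5 = 6^{−1} = 2 (mod 11).
  v = [6, 10, 9, 6, 2].
Step 2: syndromes of r = [9, 8, 7, 8, 6] (all sums mod 11).
  S_0 = Σ v_i r_i = 6·9 + 10·8 + 9·7 + 6·8 + 2·6 = 257 ≡ 4.
  S_1 = Σ v_i α_i r_i = 6·2·9 + 10·7·8 + 9·1·7 + 6·3·8 + 2·6·6 = 947 ≡ 1.
  α_i^2 mod 11 = [4, 5, 1, 9, 3].
  S_2 = Σ v_i α_i^2 r_i = 6·4·9 + 10·5·8 + 9·1·7 + 6·9·8 + 2·3·6 = 1147 ≡ 3.
  S = (4, 1, 3) ≠ 0, so r is not a codeword (an error is present).
Step 3: locate the error. For a single error e at position i, S_ℓ = v_i·e·α_i^ℓ, so α_err = S_1/S_0.
  S_0^{−1} = 4^{−1} = 3 (mod 11), so α_err = 1·3 = 3 ≡ 3 = α_4. Error position i = 4.
  Consistency check: S_2/S_1 = 3·1 = 3 ≡ 3 = α_err ✓ (single-error assumption holds).
Step 4: error magnitude e = S_0/v_4 = S_0·∏_{j≠4}(α_4 − α_j) = 4·2 = 8 ≡ 8 (mod 11).
Step 5: correct position 4: c_4 = r_4 − e = 8 − 8 ≡ 0 (mod 11). Hence c = [9, 8, 7, 0, 6].
  Check: interpolating c through the α_i gives m(x) = 5 + 2·x (degree < 2) with m(α_i) = c_i for every i, so c is indeed a codeword.


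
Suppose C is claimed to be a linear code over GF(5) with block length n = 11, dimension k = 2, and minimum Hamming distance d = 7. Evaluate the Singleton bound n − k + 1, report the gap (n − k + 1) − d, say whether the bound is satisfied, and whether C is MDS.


Singleton RHS = n − k + 1 = 10, slack = 3, bound satisfied, not MDS.

Singleton bound: d ≤ n − k + 1.
Here n = 11, k = 2, so n − k + 1 = 10.
Given d = 7, check d ≤ 10: YES.
Slack = (n − k + 1) − d = 3.
The code is NOT MDS (slack = 3 > 0).
Description: the claimed parameters are [11, 2, 7]_5; such a code would be non-MDS.


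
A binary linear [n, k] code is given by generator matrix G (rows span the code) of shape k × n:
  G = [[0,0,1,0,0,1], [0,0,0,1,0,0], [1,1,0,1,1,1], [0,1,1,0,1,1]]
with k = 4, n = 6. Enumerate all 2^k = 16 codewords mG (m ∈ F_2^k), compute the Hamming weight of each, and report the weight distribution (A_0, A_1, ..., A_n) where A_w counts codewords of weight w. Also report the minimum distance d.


Weight distribution: A_0 = 1, A_1 = 1, A_2 = 4, A_3 = 4, A_4 = 3, A_5 = 3. Minimum distance d = 1.

Enumerate all 2^4 = 16 messages m ∈ F_2^4.
For each, compute codeword c = mG in F_2^6, then tally its weight.
  m = 0000 → c = 000000, weight = 0.
  m = 1000 → c = 001001, weight = 2.
  m = 0100 → c = 000100, weight = 1.
  m = 1100 → c = 001101, weight = 3.
  m = 0010 → c = 110111, weight = 5.
  m = 1010 → c = 111110, weight = 5.
  m = 0110 → c = 110011, weight = 4.
  m = 1110 → c = 111010, weight = 4.
  m = 0001 → c = 011011, weight = 4.
  m = 1001 → c = 010010, weight = 2.
  m = 0101 → c = 011111, weight = 5.
  m = 1101 → c = 010110, weight = 3.
  m = 0011 → c = 101100, weight = 3.
  m = 1011 → c = 100101, weight = 3.
  m = 0111 → c = 101000, weight = 2.
  m = 1111 → c = 100001, weight = 2.
Tally weights:
  weight 0: 1 codewords.
  weight 1: 1 codewords.
  weight 2: 4 codewords.
  weight 3: 4 codewords.
  weight 4: 3 codewords.
  weight 5: 3 codewords.
Minimum distance d = smallest w > 0 with A_w > 0 = 1.
Sanity: Σ A_w = 16 = 2^4 = 16 ✓.


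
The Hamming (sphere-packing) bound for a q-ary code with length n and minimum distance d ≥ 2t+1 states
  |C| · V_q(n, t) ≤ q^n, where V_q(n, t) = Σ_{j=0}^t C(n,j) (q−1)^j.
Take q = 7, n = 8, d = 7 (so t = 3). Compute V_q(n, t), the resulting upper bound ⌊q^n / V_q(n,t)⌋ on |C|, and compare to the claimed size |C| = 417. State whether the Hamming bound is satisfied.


V_q(n, t) = 13153, q^n = 5764801, Hamming bound = 438, |C| = 417 ≤ bound (satisfied).

Step 1: Compute V_q(n, t) = Σ_{j=0}^3 C(n, j) (q−1)^j.
  j = 0: C(8,0)·(6)^0 = 1·1 = 1.
  j = 1: C(8,1)·(6)^1 = 8·6 = 48.
  j = 2: C(8,2)·(6)^2 = 28·36 = 1008.
  j = 3: C(8,3)·(6)^3 = 56·216 = 12096.
  V_q(n, t) = 1 + 48 + 1008 + 12096 = 13153.
Step 2: q^n = 7^8 = 5764801.
Step 3: Hamming bound ⌊q^n / V_q(n,t)⌋ = ⌊5764801/13153⌋ = 438.
Step 4: Compare |C| = 417 to 438: satisfied.
The claimed |C| lies below the Hamming bound.
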